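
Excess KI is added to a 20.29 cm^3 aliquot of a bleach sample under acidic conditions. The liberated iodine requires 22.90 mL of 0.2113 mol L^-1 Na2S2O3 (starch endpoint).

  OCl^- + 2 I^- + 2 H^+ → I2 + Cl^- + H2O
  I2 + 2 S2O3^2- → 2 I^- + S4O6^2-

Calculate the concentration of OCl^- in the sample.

n(S2O3^2-) = 0.02290 × 0.2113 = 4.839 × 10^-3 mol
n(I2) = n(S2O3^2-)/2 = 2.419 × 10^-3 mol
n(OCl^-) in the aliquot = 2.419 × 10^-3 mol (1:1 ratio)
[OCl^-] = 2.419 × 10^-3 / 0.02029 = 0.1192 mol/L

0.1192 mol/L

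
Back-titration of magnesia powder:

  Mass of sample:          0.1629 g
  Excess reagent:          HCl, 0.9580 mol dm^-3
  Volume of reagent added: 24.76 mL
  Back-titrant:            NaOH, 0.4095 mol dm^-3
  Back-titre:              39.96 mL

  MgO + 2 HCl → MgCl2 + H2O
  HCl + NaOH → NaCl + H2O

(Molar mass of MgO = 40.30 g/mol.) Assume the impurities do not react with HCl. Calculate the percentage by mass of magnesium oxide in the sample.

91.00 %

n(HCl) added = 0.02476 × 0.9580 = 0.02372 mol
n(NaOH) used in back-titration = 0.03996 × 0.4095 = 0.01636 mol
n(HCl) left over = 0.01636 mol (1:1 ratio)
n(HCl) consumed by analyte = 0.02372 − 0.01636 = 7.356 × 10^-3 mol
From the 1:2 ratio, n(MgO) = 1/2 × 7.356 × 10^-3 = 3.678 × 10^-3 mol
mass of MgO = 3.678 × 10^-3 × 40.30 = 0.1482 g
% MgO = 0.1482 / 0.1629 × 100 = 91.00 %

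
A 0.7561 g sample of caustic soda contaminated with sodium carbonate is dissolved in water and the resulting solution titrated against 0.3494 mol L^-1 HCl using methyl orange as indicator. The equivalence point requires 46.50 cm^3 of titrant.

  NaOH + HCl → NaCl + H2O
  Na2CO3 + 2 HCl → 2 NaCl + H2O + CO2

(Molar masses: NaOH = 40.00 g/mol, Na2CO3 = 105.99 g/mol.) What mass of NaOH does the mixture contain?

n(HCl) = 0.04650 × 0.3494 = 0.01625 mol
Let x = n(NaOH), y = n(Na2CO3).
Titrant: 1x + 2y = 0.01625;  mass: 40.00x + 105.99y = 0.7561
Solving, x = 8.073 × 10^-3 mol, y = 4.087 × 10^-3 mol
mass of NaOH = 8.073 × 10^-3 × 40.00 = 0.3229 g

0.3229 g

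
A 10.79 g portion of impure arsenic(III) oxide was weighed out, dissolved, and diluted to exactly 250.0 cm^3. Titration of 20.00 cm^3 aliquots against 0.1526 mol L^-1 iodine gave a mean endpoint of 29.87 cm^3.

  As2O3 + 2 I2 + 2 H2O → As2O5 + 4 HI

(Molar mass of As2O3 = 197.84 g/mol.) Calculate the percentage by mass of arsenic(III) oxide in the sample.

52.24 %

n(I2) per titration = 0.02987 × 0.1526 = 4.558 × 10^-3 mol
From the 1:2 ratio, n(As2O3) in each aliquot = 1/2 × 4.558 × 10^-3 = 2.279 × 10^-3 mol
n(As2O3) in the whole flask = 2.279 × 10^-3 × 250.0/20.00 = 0.02849 mol
mass of As2O3 = 0.02849 × 197.84 = 5.636 g
% As2O3 = 5.636 / 10.79 × 100 = 52.24 %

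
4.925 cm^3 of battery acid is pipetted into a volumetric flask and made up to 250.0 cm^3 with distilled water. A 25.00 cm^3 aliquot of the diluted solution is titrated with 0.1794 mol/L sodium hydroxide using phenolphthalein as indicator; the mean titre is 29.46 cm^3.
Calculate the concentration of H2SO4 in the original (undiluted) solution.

5.366 mol/L

H2SO4 + 2 NaOH → Na2SO4 + 2 H2O
n(NaOH) = 0.02946 × 0.1794 = 5.285 × 10^-3 mol
From the 1:2 ratio, n(H2SO4) in the aliquot = 1/2 × 5.285 × 10^-3 = 2.643 × 10^-3 mol
[H2SO4]_dilute = 2.643 × 10^-3 / 0.02500 = 0.1057 mol/L
Dilution factor = 250.0 / 4.925 = 50.76
[H2SO4]_stock = 0.1057 × 50.76 = 5.366 mol/L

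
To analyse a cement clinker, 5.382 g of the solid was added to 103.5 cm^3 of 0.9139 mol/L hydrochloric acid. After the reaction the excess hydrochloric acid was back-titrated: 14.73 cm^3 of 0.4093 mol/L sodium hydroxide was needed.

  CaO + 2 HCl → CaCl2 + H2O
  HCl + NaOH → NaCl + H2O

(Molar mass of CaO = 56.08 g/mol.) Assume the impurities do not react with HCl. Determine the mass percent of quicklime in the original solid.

n(HCl) added = 0.1035 × 0.9139 = 0.09459 mol
n(NaOH) used in back-titration = 0.01473 × 0.4093 = 6.029 × 10^-3 mol
n(HCl) left over = 6.029 × 10^-3 mol (1:1 ratio)
n(HCl) consumed by analyte = 0.09459 − 6.029 × 10^-3 = 0.08856 mol
From the 1:2 ratio, n(CaO) = 1/2 × 0.08856 = 0.04428 mol
mass of CaO = 0.04428 × 56.08 = 2.483 g
% CaO = 2.483 / 5.382 × 100 = 46.14 %

46.14 %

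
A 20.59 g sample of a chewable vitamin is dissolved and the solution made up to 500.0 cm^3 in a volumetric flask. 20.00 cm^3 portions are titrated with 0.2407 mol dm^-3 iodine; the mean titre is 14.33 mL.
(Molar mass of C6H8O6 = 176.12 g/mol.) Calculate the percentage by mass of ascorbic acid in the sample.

C6H8O6 + I2 → C6H6O6 + 2 HI
n(I2) per titration = 0.01433 × 0.2407 = 3.449 × 10^-3 mol
n(C6H8O6) in each aliquot = 3.449 × 10^-3 mol (1:1 ratio)
n(C6H8O6) in the whole flask = 3.449 × 10^-3 × 500.0/20.00 = 0.08623 mol
mass of C6H8O6 = 0.08623 × 176.12 = 15.19 g
% C6H8O6 = 15.19 / 20.59 × 100 = 73.76 %

73.76 %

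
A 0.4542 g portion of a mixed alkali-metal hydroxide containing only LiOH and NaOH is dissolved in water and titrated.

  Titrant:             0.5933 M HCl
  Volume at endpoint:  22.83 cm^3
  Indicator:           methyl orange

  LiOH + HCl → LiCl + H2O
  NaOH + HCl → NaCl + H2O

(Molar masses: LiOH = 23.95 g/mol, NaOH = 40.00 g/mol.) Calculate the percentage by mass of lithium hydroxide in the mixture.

n(HCl) = 0.02283 × 0.5933 = 0.01355 mol
Let x = n(LiOH), y = n(NaOH).
Titrant: 1x + 1y = 0.01355;  mass: 23.95x + 40.00y = 0.4542
Solving, x = 5.458 × 10^-3 mol, y = 8.087 × 10^-3 mol
mass of LiOH = 5.458 × 10^-3 × 23.95 = 0.1307 g
% LiOH = 0.1307 / 0.4542 × 100 = 28.78 %

28.78 %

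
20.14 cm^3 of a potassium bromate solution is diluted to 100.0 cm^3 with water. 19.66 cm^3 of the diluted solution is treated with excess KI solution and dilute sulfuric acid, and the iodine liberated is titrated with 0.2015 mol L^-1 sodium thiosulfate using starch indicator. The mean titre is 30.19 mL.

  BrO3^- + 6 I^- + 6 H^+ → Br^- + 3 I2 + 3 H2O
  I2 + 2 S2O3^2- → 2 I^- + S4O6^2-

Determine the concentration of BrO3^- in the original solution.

0.2561 mol/L

n(S2O3^2-) = 0.03019 × 0.2015 = 6.083 × 10^-3 mol
n(I2) = n(S2O3^2-)/2 = 3.042 × 10^-3 mol
From the 1:3 ratio, n(BrO3^-) in the aliquot = 1/3 × 3.042 × 10^-3 = 1.014 × 10^-3 mol
[BrO3^-]_dilute = 1.014 × 10^-3 / 0.01966 = 0.05157 mol/L
[BrO3^-]_original = 0.05157 × 100.0/20.14 = 0.2561 mol/L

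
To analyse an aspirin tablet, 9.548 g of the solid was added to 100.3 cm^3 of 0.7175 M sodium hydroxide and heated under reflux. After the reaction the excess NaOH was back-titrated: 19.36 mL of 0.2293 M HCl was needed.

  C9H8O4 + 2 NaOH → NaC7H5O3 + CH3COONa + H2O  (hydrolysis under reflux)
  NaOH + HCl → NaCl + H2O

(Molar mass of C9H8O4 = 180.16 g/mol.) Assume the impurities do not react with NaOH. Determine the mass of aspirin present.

n(NaOH) added = 0.1003 × 0.7175 = 0.07197 mol
n(HCl) used in back-titration = 0.01936 × 0.2293 = 4.439 × 10^-3 mol
n(NaOH) left over = 4.439 × 10^-3 mol (1:1 ratio)
n(NaOH) consumed by analyte = 0.07197 − 4.439 × 10^-3 = 0.06753 mol
From the 1:2 ratio, n(C9H8O4) = 1/2 × 0.06753 = 0.03376 mol
mass of C9H8O4 = 0.03376 × 180.16 = 6.083 g

6.083 g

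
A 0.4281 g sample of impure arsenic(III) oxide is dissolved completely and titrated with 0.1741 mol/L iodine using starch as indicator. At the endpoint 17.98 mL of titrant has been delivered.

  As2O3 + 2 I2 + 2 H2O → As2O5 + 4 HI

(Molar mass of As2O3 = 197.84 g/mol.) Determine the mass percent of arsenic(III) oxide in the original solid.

72.33 %

n(I2) = 0.01798 L × 0.1741 mol/L = 3.130 × 10^-3 mol
From the 1:2 ratio, n(As2O3) = 1/2 × 3.130 × 10^-3 = 1.565 × 10^-3 mol
mass of As2O3 = 1.565 × 10^-3 × 197.84 g/mol = 0.3097 g
% As2O3 = 0.3097 / 0.4281 × 100 = 72.33 %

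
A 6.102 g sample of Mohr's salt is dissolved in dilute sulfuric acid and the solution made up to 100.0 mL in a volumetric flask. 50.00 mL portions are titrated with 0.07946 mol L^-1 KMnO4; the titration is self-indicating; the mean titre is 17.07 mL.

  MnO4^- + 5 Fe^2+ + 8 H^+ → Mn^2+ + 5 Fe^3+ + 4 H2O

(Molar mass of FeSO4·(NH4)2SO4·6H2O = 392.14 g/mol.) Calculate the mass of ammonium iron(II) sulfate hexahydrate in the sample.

5.319 g

n(KMnO4) per titration = 0.01707 × 0.07946 = 1.356 × 10^-3 mol
From the 5:1 ratio, n(FeSO4·(NH4)2SO4·6H2O) in each aliquot = 5/1 × 1.356 × 10^-3 = 6.782 × 10^-3 mol
n(FeSO4·(NH4)2SO4·6H2O) in the whole flask = 6.782 × 10^-3 × 100.0/50.00 = 0.01356 mol
mass of FeSO4·(NH4)2SO4·6H2O = 0.01356 × 392.14 = 5.319 g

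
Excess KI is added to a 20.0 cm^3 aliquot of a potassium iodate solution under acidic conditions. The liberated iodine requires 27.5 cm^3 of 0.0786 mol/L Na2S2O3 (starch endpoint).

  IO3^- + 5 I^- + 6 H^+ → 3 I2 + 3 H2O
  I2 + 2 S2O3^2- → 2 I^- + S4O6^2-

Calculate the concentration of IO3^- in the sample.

0.0180 mol/L

n(S2O3^2-) = 0.0275 × 0.0786 = 2.16 × 10^-3 mol
n(I2) = n(S2O3^2-)/2 = 1.08 × 10^-3 mol
From the 1:3 ratio, n(IO3^-) in the aliquot = 1/3 × 1.08 × 10^-3 = 3.60 × 10^-4 mol
[IO3^-] = 3.60 × 10^-4 / 0.0200 = 0.0180 mol/L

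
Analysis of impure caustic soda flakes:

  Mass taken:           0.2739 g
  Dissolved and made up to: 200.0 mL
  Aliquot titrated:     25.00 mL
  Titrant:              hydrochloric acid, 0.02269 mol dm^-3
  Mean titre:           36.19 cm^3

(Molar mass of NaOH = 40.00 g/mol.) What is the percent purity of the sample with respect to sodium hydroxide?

95.94 %

NaOH + HCl → NaCl + H2O
n(HCl) per titration = 0.03619 × 0.02269 = 8.212 × 10^-4 mol
n(NaOH) in each aliquot = 8.212 × 10^-4 mol (1:1 ratio)
n(NaOH) in the whole flask = 8.212 × 10^-4 × 200.0/25.00 = 6.569 × 10^-3 mol
mass of NaOH = 6.569 × 10^-3 × 40.00 = 0.2628 g
% NaOH = 0.2628 / 0.2739 × 100 = 95.94 %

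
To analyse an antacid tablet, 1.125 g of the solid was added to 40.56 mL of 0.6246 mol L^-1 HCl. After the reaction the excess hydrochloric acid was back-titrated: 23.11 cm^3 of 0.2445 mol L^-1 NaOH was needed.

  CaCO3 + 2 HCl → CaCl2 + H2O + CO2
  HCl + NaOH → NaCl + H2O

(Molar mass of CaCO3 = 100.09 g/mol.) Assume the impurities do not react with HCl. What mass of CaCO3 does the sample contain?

n(HCl) added = 0.04056 × 0.6246 = 0.02533 mol
n(NaOH) used in back-titration = 0.02311 × 0.2445 = 5.650 × 10^-3 mol
n(HCl) left over = 5.650 × 10^-3 mol (1:1 ratio)
n(HCl) consumed by analyte = 0.02533 − 5.650 × 10^-3 = 0.01968 mol
From the 1:2 ratio, n(CaCO3) = 1/2 × 0.01968 = 9.842 × 10^-3 mol
mass of CaCO3 = 9.842 × 10^-3 × 100.09 = 0.9851 g

0.9851 g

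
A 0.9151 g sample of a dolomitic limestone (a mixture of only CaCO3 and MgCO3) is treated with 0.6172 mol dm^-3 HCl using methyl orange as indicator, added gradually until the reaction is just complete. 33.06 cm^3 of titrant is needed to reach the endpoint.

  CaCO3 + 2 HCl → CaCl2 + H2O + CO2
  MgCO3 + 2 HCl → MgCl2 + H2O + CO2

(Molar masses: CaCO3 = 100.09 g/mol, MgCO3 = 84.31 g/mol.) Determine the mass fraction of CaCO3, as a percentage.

38.08 %

n(HCl) = 0.03306 × 0.6172 = 0.02040 mol
Let x = n(CaCO3), y = n(MgCO3).
Titrant: 2x + 2y = 0.02040;  mass: 100.09x + 84.31y = 0.9151
Solving, x = 3.482 × 10^-3 mol, y = 6.721 × 10^-3 mol
mass of CaCO3 = 3.482 × 10^-3 × 100.09 = 0.3485 g
% CaCO3 = 0.3485 / 0.9151 × 100 = 38.08 %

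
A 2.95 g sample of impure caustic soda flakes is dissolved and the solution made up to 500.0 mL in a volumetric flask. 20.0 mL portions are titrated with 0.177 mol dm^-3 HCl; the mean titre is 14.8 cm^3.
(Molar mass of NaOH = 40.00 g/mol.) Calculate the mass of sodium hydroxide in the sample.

2.62 g

NaOH + HCl → NaCl + H2O
n(HCl) per titration = 0.0148 × 0.177 = 2.62 × 10^-3 mol
n(NaOH) in each aliquot = 2.62 × 10^-3 mol (1:1 ratio)
n(NaOH) in the whole flask = 2.62 × 10^-3 × 500.0/20.0 = 0.0655 mol
mass of NaOH = 0.0655 × 40.00 = 2.62 g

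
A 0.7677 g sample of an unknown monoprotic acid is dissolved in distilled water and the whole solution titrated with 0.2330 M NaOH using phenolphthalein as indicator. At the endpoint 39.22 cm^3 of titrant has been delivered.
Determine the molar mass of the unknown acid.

n(NaOH) = 0.03922 L × 0.2330 mol/L = 9.138 × 10^-3 mol
n(HA) = 9.138 × 10^-3 mol (1:1 ratio)
M = m / n = 0.7677 g / 9.138 × 10^-3 mol = 84.01 g/mol

84.01 g/mol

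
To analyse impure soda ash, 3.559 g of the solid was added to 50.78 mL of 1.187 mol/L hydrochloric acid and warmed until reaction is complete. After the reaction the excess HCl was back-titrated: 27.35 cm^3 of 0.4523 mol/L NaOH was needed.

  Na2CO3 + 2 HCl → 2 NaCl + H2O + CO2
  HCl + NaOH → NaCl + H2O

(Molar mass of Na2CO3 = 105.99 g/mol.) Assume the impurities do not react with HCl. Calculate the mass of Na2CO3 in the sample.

n(HCl) added = 0.05078 × 1.187 = 0.06028 mol
n(NaOH) used in back-titration = 0.02735 × 0.4523 = 0.01237 mol
n(HCl) left over = 0.01237 mol (1:1 ratio)
n(HCl) consumed by analyte = 0.06028 − 0.01237 = 0.04791 mol
From the 1:2 ratio, n(Na2CO3) = 1/2 × 0.04791 = 0.02395 mol
mass of Na2CO3 = 0.02395 × 105.99 = 2.539 g

2.539 g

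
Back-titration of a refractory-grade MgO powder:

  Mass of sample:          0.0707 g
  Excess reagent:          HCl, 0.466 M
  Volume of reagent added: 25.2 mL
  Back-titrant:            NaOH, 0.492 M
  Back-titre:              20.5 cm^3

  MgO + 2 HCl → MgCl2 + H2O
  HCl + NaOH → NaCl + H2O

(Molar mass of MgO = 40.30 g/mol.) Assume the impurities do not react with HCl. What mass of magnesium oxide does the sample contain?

0.0334 g

n(HCl) added = 0.0252 × 0.466 = 0.0117 mol
n(NaOH) used in back-titration = 0.0205 × 0.492 = 0.0101 mol
n(HCl) left over = 0.0101 mol (1:1 ratio)
n(HCl) consumed by analyte = 0.0117 − 0.0101 = 1.66 × 10^-3 mol
From the 1:2 ratio, n(MgO) = 1/2 × 1.66 × 10^-3 = 8.29 × 10^-4 mol
mass of MgO = 8.29 × 10^-4 × 40.30 = 0.0334 g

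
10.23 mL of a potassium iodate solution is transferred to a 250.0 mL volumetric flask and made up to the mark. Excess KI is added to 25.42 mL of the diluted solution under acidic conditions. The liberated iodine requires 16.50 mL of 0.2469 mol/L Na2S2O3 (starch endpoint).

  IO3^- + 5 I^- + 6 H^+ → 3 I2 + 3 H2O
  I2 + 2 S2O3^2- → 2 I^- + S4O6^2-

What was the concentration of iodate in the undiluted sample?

n(S2O3^2-) = 0.01650 × 0.2469 = 4.074 × 10^-3 mol
n(I2) = n(S2O3^2-)/2 = 2.037 × 10^-3 mol
From the 1:3 ratio, n(IO3^-) in the aliquot = 1/3 × 2.037 × 10^-3 = 6.790 × 10^-4 mol
[IO3^-]_dilute = 6.790 × 10^-4 / 0.02542 = 0.02671 mol/L
[IO3^-]_original = 0.02671 × 250.0/10.23 = 0.6527 mol/L

0.6527 mol/L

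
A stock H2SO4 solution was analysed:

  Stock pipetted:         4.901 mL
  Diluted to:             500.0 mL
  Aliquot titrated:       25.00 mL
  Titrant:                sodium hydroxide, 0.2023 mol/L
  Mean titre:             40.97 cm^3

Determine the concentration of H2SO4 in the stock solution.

16.91 mol/L

H2SO4 + 2 NaOH → Na2SO4 + 2 H2O
n(NaOH) = 0.04097 × 0.2023 = 8.288 × 10^-3 mol
From the 1:2 ratio, n(H2SO4) in the aliquot = 1/2 × 8.288 × 10^-3 = 4.144 × 10^-3 mol
[H2SO4]_dilute = 4.144 × 10^-3 / 0.02500 = 0.1658 mol/L
Dilution factor = 500.0 / 4.901 = 102.0
[H2SO4]_stock = 0.1658 × 102.0 = 16.91 mol/L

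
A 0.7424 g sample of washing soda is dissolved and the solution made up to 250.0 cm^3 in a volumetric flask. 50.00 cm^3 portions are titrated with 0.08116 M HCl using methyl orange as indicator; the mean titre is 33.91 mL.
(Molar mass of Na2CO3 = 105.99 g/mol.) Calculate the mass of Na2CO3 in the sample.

Na2CO3 + 2 HCl → 2 NaCl + H2O + CO2
n(HCl) per titration = 0.03391 × 0.08116 = 2.752 × 10^-3 mol
From the 1:2 ratio, n(Na2CO3) in each aliquot = 1/2 × 2.752 × 10^-3 = 1.376 × 10^-3 mol
n(Na2CO3) in the whole flask = 1.376 × 10^-3 × 250.0/50.00 = 6.880 × 10^-3 mol
mass of Na2CO3 = 6.880 × 10^-3 × 105.99 = 0.7292 g

0.7292 g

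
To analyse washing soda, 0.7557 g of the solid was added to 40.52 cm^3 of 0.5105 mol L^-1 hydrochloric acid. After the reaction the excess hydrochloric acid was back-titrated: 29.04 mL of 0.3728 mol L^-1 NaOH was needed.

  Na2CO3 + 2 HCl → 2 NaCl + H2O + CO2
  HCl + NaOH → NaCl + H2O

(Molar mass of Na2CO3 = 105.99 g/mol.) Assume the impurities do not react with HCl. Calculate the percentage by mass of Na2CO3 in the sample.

n(HCl) added = 0.04052 × 0.5105 = 0.02069 mol
n(NaOH) used in back-titration = 0.02904 × 0.3728 = 0.01083 mol
n(HCl) left over = 0.01083 mol (1:1 ratio)
n(HCl) consumed by analyte = 0.02069 − 0.01083 = 9.859 × 10^-3 mol
From the 1:2 ratio, n(Na2CO3) = 1/2 × 9.859 × 10^-3 = 4.930 × 10^-3 mol
mass of Na2CO3 = 4.930 × 10^-3 × 105.99 = 0.5225 g
% Na2CO3 = 0.5225 / 0.7557 × 100 = 69.14 %

69.14 %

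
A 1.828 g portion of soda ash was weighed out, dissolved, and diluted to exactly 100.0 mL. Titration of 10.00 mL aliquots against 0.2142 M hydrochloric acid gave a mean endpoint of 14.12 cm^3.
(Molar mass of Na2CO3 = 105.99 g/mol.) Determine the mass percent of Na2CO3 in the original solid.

Na2CO3 + 2 HCl → 2 NaCl + H2O + CO2
n(HCl) per titration = 0.01412 × 0.2142 = 3.025 × 10^-3 mol
From the 1:2 ratio, n(Na2CO3) in each aliquot = 1/2 × 3.025 × 10^-3 = 1.512 × 10^-3 mol
n(Na2CO3) in the whole flask = 1.512 × 10^-3 × 100.0/10.00 = 0.01512 mol
mass of Na2CO3 = 0.01512 × 105.99 = 1.603 g
% Na2CO3 = 1.603 / 1.828 × 100 = 87.68 %

87.68 %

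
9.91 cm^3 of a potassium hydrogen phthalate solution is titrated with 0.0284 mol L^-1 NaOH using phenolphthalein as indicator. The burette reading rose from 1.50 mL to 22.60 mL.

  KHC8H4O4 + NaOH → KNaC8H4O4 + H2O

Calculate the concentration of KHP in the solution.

n(NaOH) = 0.0211 L × 0.0284 mol/L = 5.99 × 10^-4 mol
n(KHC8H4O4) = 5.99 × 10^-4 mol (1:1 mole ratio)
[KHC8H4O4] = 5.99 × 10^-4 mol / 0.00991 L = 0.0605 mol/L

0.0605 mol/L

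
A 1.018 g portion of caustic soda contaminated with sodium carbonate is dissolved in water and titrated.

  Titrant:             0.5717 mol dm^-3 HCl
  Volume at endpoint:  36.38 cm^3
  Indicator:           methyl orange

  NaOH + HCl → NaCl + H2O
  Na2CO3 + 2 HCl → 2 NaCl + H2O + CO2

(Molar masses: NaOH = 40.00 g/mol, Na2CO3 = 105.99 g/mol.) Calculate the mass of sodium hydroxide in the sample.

0.2592 g

n(HCl) = 0.03638 × 0.5717 = 0.02080 mol
Let x = n(NaOH), y = n(Na2CO3).
Titrant: 1x + 2y = 0.02080;  mass: 40.00x + 105.99y = 1.018
Solving, x = 6.480 × 10^-3 mol, y = 7.159 × 10^-3 mol
mass of NaOH = 6.480 × 10^-3 × 40.00 = 0.2592 g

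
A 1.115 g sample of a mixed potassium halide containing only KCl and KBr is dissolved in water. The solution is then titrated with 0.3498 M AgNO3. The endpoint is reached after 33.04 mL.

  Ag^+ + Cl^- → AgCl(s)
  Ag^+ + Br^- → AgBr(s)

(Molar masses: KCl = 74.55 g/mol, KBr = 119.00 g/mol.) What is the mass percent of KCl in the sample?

39.16 %

n(AgNO3) = 0.03304 × 0.3498 = 0.01156 mol
Let x = n(KCl), y = n(KBr).
Titrant: 1x + 1y = 0.01156;  mass: 74.55x + 119.00y = 1.115
Solving, x = 5.857 × 10^-3 mol, y = 5.701 × 10^-3 mol
mass of KCl = 5.857 × 10^-3 × 74.55 = 0.4366 g
% KCl = 0.4366 / 1.115 × 100 = 39.16 %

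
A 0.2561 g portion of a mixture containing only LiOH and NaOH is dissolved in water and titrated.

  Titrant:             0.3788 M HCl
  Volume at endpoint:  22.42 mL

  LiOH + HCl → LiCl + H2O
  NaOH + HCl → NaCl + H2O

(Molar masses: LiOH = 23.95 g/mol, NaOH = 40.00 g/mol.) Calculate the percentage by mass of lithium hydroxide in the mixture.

n(HCl) = 0.02242 × 0.3788 = 8.493 × 10^-3 mol
Let x = n(LiOH), y = n(NaOH).
Titrant: 1x + 1y = 8.493 × 10^-3;  mass: 23.95x + 40.00y = 0.2561
Solving, x = 5.209 × 10^-3 mol, y = 3.283 × 10^-3 mol
mass of LiOH = 5.209 × 10^-3 × 23.95 = 0.1248 g
% LiOH = 0.1248 / 0.2561 × 100 = 48.72 %

48.72 %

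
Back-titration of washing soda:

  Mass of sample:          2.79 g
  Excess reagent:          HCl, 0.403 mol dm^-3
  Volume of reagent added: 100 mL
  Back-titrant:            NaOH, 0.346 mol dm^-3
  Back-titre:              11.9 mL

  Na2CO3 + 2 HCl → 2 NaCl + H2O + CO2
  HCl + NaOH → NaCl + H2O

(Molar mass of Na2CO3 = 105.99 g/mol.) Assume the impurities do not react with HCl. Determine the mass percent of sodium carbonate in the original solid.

68.7 %

n(HCl) added = 0.100 × 0.403 = 0.0403 mol
n(NaOH) used in back-titration = 0.0119 × 0.346 = 4.12 × 10^-3 mol
n(HCl) left over = 4.12 × 10^-3 mol (1:1 ratio)
n(HCl) consumed by analyte = 0.0403 − 4.12 × 10^-3 = 0.0362 mol
From the 1:2 ratio, n(Na2CO3) = 1/2 × 0.0362 = 0.0181 mol
mass of Na2CO3 = 0.0181 × 105.99 = 1.92 g
% Na2CO3 = 1.92 / 2.79 × 100 = 68.7 %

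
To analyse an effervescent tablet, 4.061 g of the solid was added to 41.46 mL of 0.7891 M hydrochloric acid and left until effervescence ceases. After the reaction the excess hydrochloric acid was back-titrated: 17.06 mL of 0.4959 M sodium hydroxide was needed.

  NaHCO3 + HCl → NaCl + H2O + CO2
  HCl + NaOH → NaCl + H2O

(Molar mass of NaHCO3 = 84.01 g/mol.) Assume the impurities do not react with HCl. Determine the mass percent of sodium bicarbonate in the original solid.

n(HCl) added = 0.04146 × 0.7891 = 0.03272 mol
n(NaOH) used in back-titration = 0.01706 × 0.4959 = 8.460 × 10^-3 mol
n(HCl) left over = 8.460 × 10^-3 mol (1:1 ratio)
n(HCl) consumed by analyte = 0.03272 − 8.460 × 10^-3 = 0.02426 mol
n(NaHCO3) = 0.02426 mol (1:1 ratio)
mass of NaHCO3 = 0.02426 × 84.01 = 2.038 g
% NaHCO3 = 2.038 / 4.061 × 100 = 50.18 %

50.18 %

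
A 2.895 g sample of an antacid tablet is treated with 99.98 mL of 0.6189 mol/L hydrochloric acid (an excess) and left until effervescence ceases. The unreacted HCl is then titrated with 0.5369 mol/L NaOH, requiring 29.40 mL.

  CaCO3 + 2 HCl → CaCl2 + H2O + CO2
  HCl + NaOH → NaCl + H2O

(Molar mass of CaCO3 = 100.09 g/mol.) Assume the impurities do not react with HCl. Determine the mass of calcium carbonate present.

2.307 g

n(HCl) added = 0.09998 × 0.6189 = 0.06188 mol
n(NaOH) used in back-titration = 0.02940 × 0.5369 = 0.01578 mol
n(HCl) left over = 0.01578 mol (1:1 ratio)
n(HCl) consumed by analyte = 0.06188 − 0.01578 = 0.04609 mol
From the 1:2 ratio, n(CaCO3) = 1/2 × 0.04609 = 0.02305 mol
mass of CaCO3 = 0.02305 × 100.09 = 2.307 g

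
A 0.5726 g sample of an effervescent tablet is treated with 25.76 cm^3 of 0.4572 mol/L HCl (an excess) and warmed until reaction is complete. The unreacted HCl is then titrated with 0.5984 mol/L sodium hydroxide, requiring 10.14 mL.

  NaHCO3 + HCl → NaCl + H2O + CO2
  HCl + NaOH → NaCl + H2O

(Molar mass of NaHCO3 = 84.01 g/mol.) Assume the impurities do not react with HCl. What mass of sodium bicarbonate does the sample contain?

n(HCl) added = 0.02576 × 0.4572 = 0.01178 mol
n(NaOH) used in back-titration = 0.01014 × 0.5984 = 6.068 × 10^-3 mol
n(HCl) left over = 6.068 × 10^-3 mol (1:1 ratio)
n(HCl) consumed by analyte = 0.01178 − 6.068 × 10^-3 = 5.710 × 10^-3 mol
n(NaHCO3) = 5.710 × 10^-3 mol (1:1 ratio)
mass of NaHCO3 = 5.710 × 10^-3 × 84.01 = 0.4797 g

0.4797 g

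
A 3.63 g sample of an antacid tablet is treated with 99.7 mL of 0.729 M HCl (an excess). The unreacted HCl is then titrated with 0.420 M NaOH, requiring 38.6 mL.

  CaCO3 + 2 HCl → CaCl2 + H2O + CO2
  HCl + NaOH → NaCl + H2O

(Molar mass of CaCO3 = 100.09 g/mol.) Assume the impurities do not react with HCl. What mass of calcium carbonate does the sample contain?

2.83 g

n(HCl) added = 0.0997 × 0.729 = 0.0727 mol
n(NaOH) used in back-titration = 0.0386 × 0.420 = 0.0162 mol
n(HCl) left over = 0.0162 mol (1:1 ratio)
n(HCl) consumed by analyte = 0.0727 − 0.0162 = 0.0565 mol
From the 1:2 ratio, n(CaCO3) = 1/2 × 0.0565 = 0.0282 mol
mass of CaCO3 = 0.0282 × 100.09 = 2.83 g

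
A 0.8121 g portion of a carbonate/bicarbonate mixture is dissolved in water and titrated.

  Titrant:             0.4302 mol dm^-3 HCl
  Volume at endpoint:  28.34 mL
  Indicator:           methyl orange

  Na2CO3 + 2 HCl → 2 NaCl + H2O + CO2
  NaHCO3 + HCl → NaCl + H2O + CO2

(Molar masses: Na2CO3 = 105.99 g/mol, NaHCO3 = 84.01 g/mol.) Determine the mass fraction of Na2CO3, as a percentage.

44.63 %

n(HCl) = 0.02834 × 0.4302 = 0.01219 mol
Let x = n(Na2CO3), y = n(NaHCO3).
Titrant: 2x + 1y = 0.01219;  mass: 105.99x + 84.01y = 0.8121
Solving, x = 3.420 × 10^-3 mol, y = 5.352 × 10^-3 mol
mass of Na2CO3 = 3.420 × 10^-3 × 105.99 = 0.3625 g
% Na2CO3 = 0.3625 / 0.8121 × 100 = 44.63 %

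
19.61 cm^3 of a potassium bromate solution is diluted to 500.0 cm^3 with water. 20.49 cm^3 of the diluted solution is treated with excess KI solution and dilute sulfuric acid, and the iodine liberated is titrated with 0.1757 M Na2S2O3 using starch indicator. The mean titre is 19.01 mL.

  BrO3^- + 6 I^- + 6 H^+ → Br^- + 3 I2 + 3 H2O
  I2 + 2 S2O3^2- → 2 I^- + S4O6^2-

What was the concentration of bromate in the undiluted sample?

n(S2O3^2-) = 0.01901 × 0.1757 = 3.340 × 10^-3 mol
n(I2) = n(S2O3^2-)/2 = 1.670 × 10^-3 mol
From the 1:3 ratio, n(BrO3^-) in the aliquot = 1/3 × 1.670 × 10^-3 = 5.567 × 10^-4 mol
[BrO3^-]_dilute = 5.567 × 10^-4 / 0.02049 = 0.02717 mol/L
[BrO3^-]_original = 0.02717 × 500.0/19.61 = 0.6927 mol/L

0.6927 M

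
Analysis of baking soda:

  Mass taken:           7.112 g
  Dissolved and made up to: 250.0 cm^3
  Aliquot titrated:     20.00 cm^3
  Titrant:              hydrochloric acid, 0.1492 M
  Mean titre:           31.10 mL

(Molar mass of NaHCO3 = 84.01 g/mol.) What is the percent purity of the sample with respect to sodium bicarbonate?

68.51 %

NaHCO3 + HCl → NaCl + H2O + CO2
n(HCl) per titration = 0.03110 × 0.1492 = 4.640 × 10^-3 mol
n(NaHCO3) in each aliquot = 4.640 × 10^-3 mol (1:1 ratio)
n(NaHCO3) in the whole flask = 4.640 × 10^-3 × 250.0/20.00 = 0.05800 mol
mass of NaHCO3 = 0.05800 × 84.01 = 4.873 g
% NaHCO3 = 4.873 / 7.112 × 100 = 68.51 %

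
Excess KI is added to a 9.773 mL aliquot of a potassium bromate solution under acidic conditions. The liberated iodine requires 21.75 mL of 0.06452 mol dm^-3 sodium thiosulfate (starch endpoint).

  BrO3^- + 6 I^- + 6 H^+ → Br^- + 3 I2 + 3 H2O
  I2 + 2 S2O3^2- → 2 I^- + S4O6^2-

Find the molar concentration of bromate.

0.02393 mol/L

n(S2O3^2-) = 0.02175 × 0.06452 = 1.403 × 10^-3 mol
n(I2) = n(S2O3^2-)/2 = 7.017 × 10^-4 mol
From the 1:3 ratio, n(BrO3^-) in the aliquot = 1/3 × 7.017 × 10^-4 = 2.339 × 10^-4 mol
[BrO3^-] = 2.339 × 10^-4 / 0.009773 = 0.02393 mol/L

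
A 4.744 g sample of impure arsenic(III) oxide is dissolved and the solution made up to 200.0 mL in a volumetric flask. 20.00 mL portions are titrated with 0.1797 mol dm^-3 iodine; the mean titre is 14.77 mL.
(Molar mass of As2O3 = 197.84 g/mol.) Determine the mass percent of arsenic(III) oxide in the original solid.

As2O3 + 2 I2 + 2 H2O → As2O5 + 4 HI
n(I2) per titration = 0.01477 × 0.1797 = 2.654 × 10^-3 mol
From the 1:2 ratio, n(As2O3) in each aliquot = 1/2 × 2.654 × 10^-3 = 1.327 × 10^-3 mol
n(As2O3) in the whole flask = 1.327 × 10^-3 × 200.0/20.00 = 0.01327 mol
mass of As2O3 = 0.01327 × 197.84 = 2.626 g
% As2O3 = 2.626 / 4.744 × 100 = 55.34 %

55.34 %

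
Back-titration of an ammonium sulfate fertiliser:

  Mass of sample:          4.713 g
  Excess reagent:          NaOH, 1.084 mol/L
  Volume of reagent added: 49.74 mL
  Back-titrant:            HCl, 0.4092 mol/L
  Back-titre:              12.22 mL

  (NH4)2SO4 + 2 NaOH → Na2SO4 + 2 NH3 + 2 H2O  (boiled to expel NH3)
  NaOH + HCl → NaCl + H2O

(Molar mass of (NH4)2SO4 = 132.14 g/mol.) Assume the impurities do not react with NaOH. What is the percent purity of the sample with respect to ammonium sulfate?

68.58 %

n(NaOH) added = 0.04974 × 1.084 = 0.05392 mol
n(HCl) used in back-titration = 0.01222 × 0.4092 = 5.000 × 10^-3 mol
n(NaOH) left over = 5.000 × 10^-3 mol (1:1 ratio)
n(NaOH) consumed by analyte = 0.05392 − 5.000 × 10^-3 = 0.04892 mol
From the 1:2 ratio, n((NH4)2SO4) = 1/2 × 0.04892 = 0.02446 mol
mass of (NH4)2SO4 = 0.02446 × 132.14 = 3.232 g
% (NH4)2SO4 = 3.232 / 4.713 × 100 = 68.58 %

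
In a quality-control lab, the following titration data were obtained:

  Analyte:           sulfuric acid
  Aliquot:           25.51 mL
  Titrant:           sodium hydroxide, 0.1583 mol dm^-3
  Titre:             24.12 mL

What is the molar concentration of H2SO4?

0.07484 mol/L

H2SO4 + 2 NaOH → Na2SO4 + 2 H2O
n(NaOH) = 0.02412 L × 0.1583 mol/L = 3.818 × 10^-3 mol
From the 1:2 mole ratio, n(H2SO4) = 1/2 × 3.818 × 10^-3 = 1.909 × 10^-3 mol
[H2SO4] = 1.909 × 10^-3 mol / 0.02551 L = 0.07484 mol/L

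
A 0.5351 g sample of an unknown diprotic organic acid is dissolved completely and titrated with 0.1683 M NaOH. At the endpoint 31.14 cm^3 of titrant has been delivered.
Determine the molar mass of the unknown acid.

n(NaOH) = 0.03114 L × 0.1683 mol/L = 5.241 × 10^-3 mol
From the 1:2 ratio, n(H2A) = 1/2 × 5.241 × 10^-3 = 2.620 × 10^-3 mol
M = m / n = 0.5351 g / 2.620 × 10^-3 mol = 204.2 g/mol

204.2 g/mol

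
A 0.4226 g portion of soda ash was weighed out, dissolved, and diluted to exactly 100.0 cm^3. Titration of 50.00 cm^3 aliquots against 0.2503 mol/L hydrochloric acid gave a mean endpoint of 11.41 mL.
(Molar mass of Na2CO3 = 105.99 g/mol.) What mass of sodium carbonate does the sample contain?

Na2CO3 + 2 HCl → 2 NaCl + H2O + CO2
n(HCl) per titration = 0.01141 × 0.2503 = 2.856 × 10^-3 mol
From the 1:2 ratio, n(Na2CO3) in each aliquot = 1/2 × 2.856 × 10^-3 = 1.428 × 10^-3 mol
n(Na2CO3) in the whole flask = 1.428 × 10^-3 × 100.0/50.00 = 2.856 × 10^-3 mol
mass of Na2CO3 = 2.856 × 10^-3 × 105.99 = 0.3027 g

0.3027 g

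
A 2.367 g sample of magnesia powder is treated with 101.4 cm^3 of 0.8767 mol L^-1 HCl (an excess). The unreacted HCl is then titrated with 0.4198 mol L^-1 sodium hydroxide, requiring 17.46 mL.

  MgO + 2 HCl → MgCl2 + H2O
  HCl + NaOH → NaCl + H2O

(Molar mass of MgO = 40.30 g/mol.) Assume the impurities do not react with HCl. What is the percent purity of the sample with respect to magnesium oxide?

69.44 %

n(HCl) added = 0.1014 × 0.8767 = 0.08890 mol
n(NaOH) used in back-titration = 0.01746 × 0.4198 = 7.330 × 10^-3 mol
n(HCl) left over = 7.330 × 10^-3 mol (1:1 ratio)
n(HCl) consumed by analyte = 0.08890 − 7.330 × 10^-3 = 0.08157 mol
From the 1:2 ratio, n(MgO) = 1/2 × 0.08157 = 0.04078 mol
mass of MgO = 0.04078 × 40.30 = 1.644 g
% MgO = 1.644 / 2.367 × 100 = 69.44 %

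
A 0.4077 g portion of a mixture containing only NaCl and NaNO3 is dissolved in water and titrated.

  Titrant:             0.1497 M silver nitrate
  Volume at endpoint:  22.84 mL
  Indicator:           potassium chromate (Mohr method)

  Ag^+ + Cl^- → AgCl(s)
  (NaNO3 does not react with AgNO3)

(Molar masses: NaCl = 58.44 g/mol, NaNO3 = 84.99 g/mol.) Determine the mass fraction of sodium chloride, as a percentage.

49.01 %

n(AgNO3) = 0.02284 × 0.1497 = 3.419 × 10^-3 mol
Let x = n(NaCl), y = n(NaNO3).
Titrant: 1x = 3.419 × 10^-3;  mass: 58.44x + 84.99y = 0.4077
Solving, x = 3.419 × 10^-3 mol, y = 2.446 × 10^-3 mol
mass of NaCl = 3.419 × 10^-3 × 58.44 = 0.1998 g
% NaCl = 0.1998 / 0.4077 × 100 = 49.01 %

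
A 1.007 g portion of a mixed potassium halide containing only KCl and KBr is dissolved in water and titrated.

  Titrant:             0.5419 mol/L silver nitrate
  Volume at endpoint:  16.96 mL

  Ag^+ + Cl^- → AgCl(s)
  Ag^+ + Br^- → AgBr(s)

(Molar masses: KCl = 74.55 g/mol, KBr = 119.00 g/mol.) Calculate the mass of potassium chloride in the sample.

0.1454 g

n(AgNO3) = 0.01696 × 0.5419 = 9.191 × 10^-3 mol
Let x = n(KCl), y = n(KBr).
Titrant: 1x + 1y = 9.191 × 10^-3;  mass: 74.55x + 119.00y = 1.007
Solving, x = 1.950 × 10^-3 mol, y = 7.240 × 10^-3 mol
mass of KCl = 1.950 × 10^-3 × 74.55 = 0.1454 g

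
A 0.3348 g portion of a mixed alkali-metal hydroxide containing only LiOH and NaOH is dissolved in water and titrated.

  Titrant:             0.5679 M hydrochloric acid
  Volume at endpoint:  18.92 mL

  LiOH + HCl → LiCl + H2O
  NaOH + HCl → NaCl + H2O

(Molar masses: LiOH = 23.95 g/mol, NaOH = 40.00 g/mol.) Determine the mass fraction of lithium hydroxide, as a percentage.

n(HCl) = 0.01892 × 0.5679 = 0.01074 mol
Let x = n(LiOH), y = n(NaOH).
Titrant: 1x + 1y = 0.01074;  mass: 23.95x + 40.00y = 0.3348
Solving, x = 5.918 × 10^-3 mol, y = 4.826 × 10^-3 mol
mass of LiOH = 5.918 × 10^-3 × 23.95 = 0.1417 g
% LiOH = 0.1417 / 0.3348 × 100 = 42.34 %

42.34 %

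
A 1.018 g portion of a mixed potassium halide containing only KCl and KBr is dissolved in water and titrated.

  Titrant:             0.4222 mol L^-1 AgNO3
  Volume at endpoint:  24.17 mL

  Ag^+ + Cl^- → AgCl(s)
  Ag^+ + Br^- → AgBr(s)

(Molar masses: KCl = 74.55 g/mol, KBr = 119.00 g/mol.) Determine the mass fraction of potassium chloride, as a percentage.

32.35 %

n(AgNO3) = 0.02417 × 0.4222 = 0.01020 mol
Let x = n(KCl), y = n(KBr).
Titrant: 1x + 1y = 0.01020;  mass: 74.55x + 119.00y = 1.018
Solving, x = 4.417 × 10^-3 mol, y = 5.787 × 10^-3 mol
mass of KCl = 4.417 × 10^-3 × 74.55 = 0.3293 g
% KCl = 0.3293 / 1.018 × 100 = 32.35 %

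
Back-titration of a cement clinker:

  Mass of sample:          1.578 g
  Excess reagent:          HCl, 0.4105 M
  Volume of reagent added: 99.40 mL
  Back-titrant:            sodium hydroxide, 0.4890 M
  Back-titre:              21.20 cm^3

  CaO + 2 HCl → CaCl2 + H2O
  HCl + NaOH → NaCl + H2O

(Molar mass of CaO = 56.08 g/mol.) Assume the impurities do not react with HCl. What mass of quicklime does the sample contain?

n(HCl) added = 0.09940 × 0.4105 = 0.04080 mol
n(NaOH) used in back-titration = 0.02120 × 0.4890 = 0.01037 mol
n(HCl) left over = 0.01037 mol (1:1 ratio)
n(HCl) consumed by analyte = 0.04080 − 0.01037 = 0.03044 mol
From the 1:2 ratio, n(CaO) = 1/2 × 0.03044 = 0.01522 mol
mass of CaO = 0.01522 × 56.08 = 0.8535 g

0.8535 g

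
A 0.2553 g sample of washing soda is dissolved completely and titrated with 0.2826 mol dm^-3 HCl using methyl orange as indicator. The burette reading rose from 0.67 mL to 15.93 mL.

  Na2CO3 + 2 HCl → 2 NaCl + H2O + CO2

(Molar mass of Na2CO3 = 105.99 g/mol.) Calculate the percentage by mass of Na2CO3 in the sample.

89.52 %

n(HCl) = 0.01526 L × 0.2826 mol/L = 4.312 × 10^-3 mol
From the 1:2 ratio, n(Na2CO3) = 1/2 × 4.312 × 10^-3 = 2.156 × 10^-3 mol
mass of Na2CO3 = 2.156 × 10^-3 × 105.99 g/mol = 0.2285 g
% Na2CO3 = 0.2285 / 0.2553 × 100 = 89.52 %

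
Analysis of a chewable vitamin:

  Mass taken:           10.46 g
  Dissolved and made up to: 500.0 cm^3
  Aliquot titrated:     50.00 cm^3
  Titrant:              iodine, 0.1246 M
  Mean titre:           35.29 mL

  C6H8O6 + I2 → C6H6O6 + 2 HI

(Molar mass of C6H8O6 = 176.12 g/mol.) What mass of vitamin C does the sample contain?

7.744 g

n(I2) per titration = 0.03529 × 0.1246 = 4.397 × 10^-3 mol
n(C6H8O6) in each aliquot = 4.397 × 10^-3 mol (1:1 ratio)
n(C6H8O6) in the whole flask = 4.397 × 10^-3 × 500.0/50.00 = 0.04397 mol
mass of C6H8O6 = 0.04397 × 176.12 = 7.744 g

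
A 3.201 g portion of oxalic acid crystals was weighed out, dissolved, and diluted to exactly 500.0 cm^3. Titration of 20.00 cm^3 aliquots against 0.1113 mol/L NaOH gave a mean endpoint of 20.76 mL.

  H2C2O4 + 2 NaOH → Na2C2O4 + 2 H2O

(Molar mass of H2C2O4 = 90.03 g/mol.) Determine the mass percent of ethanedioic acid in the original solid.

81.23 %

n(NaOH) per titration = 0.02076 × 0.1113 = 2.311 × 10^-3 mol
From the 1:2 ratio, n(H2C2O4) in each aliquot = 1/2 × 2.311 × 10^-3 = 1.155 × 10^-3 mol
n(H2C2O4) in the whole flask = 1.155 × 10^-3 × 500.0/20.00 = 0.02888 mol
mass of H2C2O4 = 0.02888 × 90.03 = 2.600 g
% H2C2O4 = 2.600 / 3.201 × 100 = 81.23 %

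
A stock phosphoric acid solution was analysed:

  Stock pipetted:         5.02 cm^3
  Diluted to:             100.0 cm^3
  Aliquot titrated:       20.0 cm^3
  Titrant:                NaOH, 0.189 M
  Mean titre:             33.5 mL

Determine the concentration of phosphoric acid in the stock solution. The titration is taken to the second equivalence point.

H3PO4 + 2 NaOH → Na2HPO4 + 2 H2O
n(NaOH) = 0.0335 × 0.189 = 6.33 × 10^-3 mol
From the 1:2 ratio, n(H3PO4) in the aliquot = 1/2 × 6.33 × 10^-3 = 3.17 × 10^-3 mol
[H3PO4]_dilute = 3.17 × 10^-3 / 0.0200 = 0.158 mol/L
Dilution factor = 100.0 / 5.02 = 19.92
[H3PO4]_stock = 0.158 × 19.92 = 3.15 mol/L

3.15 M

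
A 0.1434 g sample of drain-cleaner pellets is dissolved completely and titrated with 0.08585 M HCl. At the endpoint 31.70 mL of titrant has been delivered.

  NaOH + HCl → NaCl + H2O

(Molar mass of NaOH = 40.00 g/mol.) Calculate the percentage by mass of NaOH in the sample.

75.91 %

n(HCl) = 0.03170 L × 0.08585 mol/L = 2.721 × 10^-3 mol
n(NaOH) = 2.721 × 10^-3 mol (1:1 ratio)
mass of NaOH = 2.721 × 10^-3 × 40.00 g/mol = 0.1089 g
% NaOH = 0.1089 / 0.1434 × 100 = 75.91 %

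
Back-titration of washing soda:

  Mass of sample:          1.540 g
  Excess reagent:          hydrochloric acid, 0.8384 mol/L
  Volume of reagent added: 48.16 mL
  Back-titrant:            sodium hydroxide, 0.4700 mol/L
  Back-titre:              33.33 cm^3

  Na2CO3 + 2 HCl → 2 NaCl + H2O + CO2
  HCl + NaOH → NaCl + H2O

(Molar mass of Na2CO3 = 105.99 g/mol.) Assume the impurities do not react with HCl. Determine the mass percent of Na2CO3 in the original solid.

85.04 %

n(HCl) added = 0.04816 × 0.8384 = 0.04038 mol
n(NaOH) used in back-titration = 0.03333 × 0.4700 = 0.01567 mol
n(HCl) left over = 0.01567 mol (1:1 ratio)
n(HCl) consumed by analyte = 0.04038 − 0.01567 = 0.02471 mol
From the 1:2 ratio, n(Na2CO3) = 1/2 × 0.02471 = 0.01236 mol
mass of Na2CO3 = 0.01236 × 105.99 = 1.310 g
% Na2CO3 = 1.310 / 1.540 × 100 = 85.04 %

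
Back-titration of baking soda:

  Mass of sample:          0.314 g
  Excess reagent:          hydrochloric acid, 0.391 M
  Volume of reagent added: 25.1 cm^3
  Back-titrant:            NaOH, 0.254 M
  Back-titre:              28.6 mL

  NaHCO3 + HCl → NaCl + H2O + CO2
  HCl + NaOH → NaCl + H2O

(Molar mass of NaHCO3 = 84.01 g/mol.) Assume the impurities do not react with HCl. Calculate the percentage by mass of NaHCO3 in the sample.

68.2 %

n(HCl) added = 0.0251 × 0.391 = 9.81 × 10^-3 mol
n(NaOH) used in back-titration = 0.0286 × 0.254 = 7.26 × 10^-3 mol
n(HCl) left over = 7.26 × 10^-3 mol (1:1 ratio)
n(HCl) consumed by analyte = 9.81 × 10^-3 − 7.26 × 10^-3 = 2.55 × 10^-3 mol
n(NaHCO3) = 2.55 × 10^-3 mol (1:1 ratio)
mass of NaHCO3 = 2.55 × 10^-3 × 84.01 = 0.214 g
% NaHCO3 = 0.214 / 0.314 × 100 = 68.2 %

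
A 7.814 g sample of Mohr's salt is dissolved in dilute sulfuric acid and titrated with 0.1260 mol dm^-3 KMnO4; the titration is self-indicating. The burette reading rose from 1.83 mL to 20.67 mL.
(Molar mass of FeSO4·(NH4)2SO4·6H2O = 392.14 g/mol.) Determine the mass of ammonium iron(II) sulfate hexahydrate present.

4.654 g

MnO4^- + 5 Fe^2+ + 8 H^+ → Mn^2+ + 5 Fe^3+ + 4 H2O
n(KMnO4) = 0.01884 L × 0.1260 mol/L = 2.374 × 10^-3 mol
From the 5:1 ratio, n(FeSO4·(NH4)2SO4·6H2O) = 5/1 × 2.374 × 10^-3 = 0.01187 mol
mass of FeSO4·(NH4)2SO4·6H2O = 0.01187 × 392.14 g/mol = 4.654 g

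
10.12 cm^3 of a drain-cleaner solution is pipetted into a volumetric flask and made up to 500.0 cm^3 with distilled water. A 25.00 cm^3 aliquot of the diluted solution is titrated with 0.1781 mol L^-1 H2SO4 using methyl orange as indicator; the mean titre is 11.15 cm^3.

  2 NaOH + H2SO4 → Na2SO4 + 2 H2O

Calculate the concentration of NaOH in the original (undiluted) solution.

n(H2SO4) = 0.01115 × 0.1781 = 1.986 × 10^-3 mol
From the 2:1 ratio, n(NaOH) in the aliquot = 2/1 × 1.986 × 10^-3 = 3.972 × 10^-3 mol
[NaOH]_dilute = 3.972 × 10^-3 / 0.02500 = 0.1589 mol/L
Dilution factor = 500.0 / 10.12 = 49.41
[NaOH]_stock = 0.1589 × 49.41 = 7.849 mol/L

7.849 mol/L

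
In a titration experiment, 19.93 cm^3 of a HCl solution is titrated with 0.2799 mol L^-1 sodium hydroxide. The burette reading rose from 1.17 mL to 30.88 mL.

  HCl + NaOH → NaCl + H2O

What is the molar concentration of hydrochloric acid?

0.4173 mol/L

n(NaOH) = 0.02971 L × 0.2799 mol/L = 8.316 × 10^-3 mol
n(HCl) = 8.316 × 10^-3 mol (1:1 mole ratio)
[HCl] = 8.316 × 10^-3 mol / 0.01993 L = 0.4173 mol/L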